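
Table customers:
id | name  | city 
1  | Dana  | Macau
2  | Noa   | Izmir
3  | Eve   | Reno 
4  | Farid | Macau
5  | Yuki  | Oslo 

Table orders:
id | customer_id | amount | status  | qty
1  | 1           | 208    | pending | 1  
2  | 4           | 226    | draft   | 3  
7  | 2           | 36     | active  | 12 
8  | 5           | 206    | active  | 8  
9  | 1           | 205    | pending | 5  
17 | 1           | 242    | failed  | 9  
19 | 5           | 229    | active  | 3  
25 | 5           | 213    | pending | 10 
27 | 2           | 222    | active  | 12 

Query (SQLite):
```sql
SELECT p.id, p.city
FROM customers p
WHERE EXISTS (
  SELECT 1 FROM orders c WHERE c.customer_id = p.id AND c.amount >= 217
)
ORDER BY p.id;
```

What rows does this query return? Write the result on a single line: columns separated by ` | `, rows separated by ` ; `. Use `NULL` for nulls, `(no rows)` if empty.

1 | Macau ; 2 | Izmir ; 4 | Macau ; 5 | Oslo

For each customers row, check whether any orders with matching customer_id has amount >= 217.
Keep rows where that is true.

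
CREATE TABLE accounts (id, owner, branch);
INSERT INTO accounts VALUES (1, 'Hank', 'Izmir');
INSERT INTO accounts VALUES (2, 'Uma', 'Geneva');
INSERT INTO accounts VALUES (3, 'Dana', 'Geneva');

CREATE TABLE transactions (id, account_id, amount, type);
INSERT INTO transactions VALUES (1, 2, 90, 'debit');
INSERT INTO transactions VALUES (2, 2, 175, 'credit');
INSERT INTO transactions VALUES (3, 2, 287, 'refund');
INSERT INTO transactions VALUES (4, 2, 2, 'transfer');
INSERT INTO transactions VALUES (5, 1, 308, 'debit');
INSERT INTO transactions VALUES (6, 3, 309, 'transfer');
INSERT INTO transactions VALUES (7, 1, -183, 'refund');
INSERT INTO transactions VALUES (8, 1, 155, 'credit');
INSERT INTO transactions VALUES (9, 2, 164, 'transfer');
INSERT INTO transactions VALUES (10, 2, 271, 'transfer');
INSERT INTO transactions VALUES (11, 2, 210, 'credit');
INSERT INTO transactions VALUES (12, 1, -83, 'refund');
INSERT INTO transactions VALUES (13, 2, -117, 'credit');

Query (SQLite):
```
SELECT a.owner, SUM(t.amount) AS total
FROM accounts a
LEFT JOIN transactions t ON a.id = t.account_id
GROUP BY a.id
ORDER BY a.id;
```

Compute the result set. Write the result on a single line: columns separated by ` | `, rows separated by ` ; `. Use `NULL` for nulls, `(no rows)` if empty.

Hank | 197 ; Uma | 1082 ; Dana | 309

LEFT JOIN keeps every accounts row; unmatched ones get NULL for transactions columns.
Group by accounts.id and compute SUM(t.amount). SUM over an all-NULL group is NULL.
  1: ids {5, 7, 8, 12} → SUM(t.amount)=197
  2: ids {1, 2, 3, 4, 9, 10, 11, 13} → SUM(t.amount)=1082
  3: ids {6} → SUM(t.amount)=309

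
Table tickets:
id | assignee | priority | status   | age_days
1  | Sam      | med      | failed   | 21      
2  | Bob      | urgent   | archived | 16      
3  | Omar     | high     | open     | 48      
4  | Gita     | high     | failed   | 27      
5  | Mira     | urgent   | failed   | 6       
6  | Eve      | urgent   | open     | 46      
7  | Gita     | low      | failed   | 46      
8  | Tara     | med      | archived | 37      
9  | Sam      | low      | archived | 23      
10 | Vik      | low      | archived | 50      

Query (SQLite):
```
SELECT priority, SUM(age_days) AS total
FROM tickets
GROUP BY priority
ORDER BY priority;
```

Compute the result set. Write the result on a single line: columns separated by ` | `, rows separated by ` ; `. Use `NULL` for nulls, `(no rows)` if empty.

Partition tickets by priority; compute SUM(age_days) within each group.
  high: ids {3, 4} → SUM(age_days)=75
  low: ids {7, 9, 10} → SUM(age_days)=119
  med: ids {1, 8} → SUM(age_days)=58
  urgent: ids {2, 5, 6} → SUM(age_days)=68

high | 75 ; low | 119 ; med | 58 ; urgent | 68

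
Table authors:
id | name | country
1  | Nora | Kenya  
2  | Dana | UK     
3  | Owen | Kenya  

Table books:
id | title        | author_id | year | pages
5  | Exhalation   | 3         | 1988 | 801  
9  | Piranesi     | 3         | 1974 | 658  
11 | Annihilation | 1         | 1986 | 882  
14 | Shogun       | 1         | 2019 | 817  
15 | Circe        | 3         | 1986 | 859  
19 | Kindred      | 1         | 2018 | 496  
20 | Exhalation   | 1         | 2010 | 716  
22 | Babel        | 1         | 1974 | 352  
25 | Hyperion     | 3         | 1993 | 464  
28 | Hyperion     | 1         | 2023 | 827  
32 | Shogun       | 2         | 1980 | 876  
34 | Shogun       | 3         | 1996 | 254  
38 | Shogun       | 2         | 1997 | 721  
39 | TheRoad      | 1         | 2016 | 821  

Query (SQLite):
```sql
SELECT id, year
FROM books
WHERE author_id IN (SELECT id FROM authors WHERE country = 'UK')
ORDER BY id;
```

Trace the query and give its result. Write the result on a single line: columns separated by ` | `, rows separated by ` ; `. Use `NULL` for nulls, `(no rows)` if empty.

32 | 1980 ; 38 | 1997

Inner query: authors.id where country = 'UK'.
Outer: keep books rows whose author_id is in that set.
Inner query → {2}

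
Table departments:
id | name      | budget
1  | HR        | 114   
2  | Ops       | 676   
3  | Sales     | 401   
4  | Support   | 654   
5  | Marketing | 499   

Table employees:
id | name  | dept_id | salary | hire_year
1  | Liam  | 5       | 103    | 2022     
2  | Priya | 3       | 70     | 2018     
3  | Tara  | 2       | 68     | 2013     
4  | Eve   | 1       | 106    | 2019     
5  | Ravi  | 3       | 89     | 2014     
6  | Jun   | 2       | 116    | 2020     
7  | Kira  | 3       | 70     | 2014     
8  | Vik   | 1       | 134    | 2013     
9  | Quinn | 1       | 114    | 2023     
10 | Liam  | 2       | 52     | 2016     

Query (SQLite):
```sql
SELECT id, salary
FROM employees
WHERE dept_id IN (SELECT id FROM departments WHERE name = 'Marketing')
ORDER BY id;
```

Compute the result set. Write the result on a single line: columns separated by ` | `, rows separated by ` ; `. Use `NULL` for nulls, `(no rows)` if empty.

1 | 103

Inner query: departments.id where name = 'Marketing'.
Outer: keep employees rows whose dept_id is in that set.
Inner query → {5}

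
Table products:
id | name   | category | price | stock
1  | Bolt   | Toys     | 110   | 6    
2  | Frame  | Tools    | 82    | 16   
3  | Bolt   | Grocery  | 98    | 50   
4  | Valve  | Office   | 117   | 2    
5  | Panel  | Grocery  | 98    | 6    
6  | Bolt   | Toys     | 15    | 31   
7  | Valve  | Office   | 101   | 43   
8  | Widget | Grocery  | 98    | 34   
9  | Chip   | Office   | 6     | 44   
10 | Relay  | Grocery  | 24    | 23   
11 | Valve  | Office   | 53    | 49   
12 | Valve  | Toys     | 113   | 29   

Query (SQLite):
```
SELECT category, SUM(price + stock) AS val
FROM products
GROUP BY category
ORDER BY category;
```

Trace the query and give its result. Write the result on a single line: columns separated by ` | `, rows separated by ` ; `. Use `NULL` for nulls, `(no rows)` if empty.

Grocery | 431 ; Office | 415 ; Tools | 98 ; Toys | 304

For each row compute price + stock.
Group by category; take SUM of the expression per group.
  Grocery: ids {3, 5, 8, 10} → SUM(price + stock)=431
  Office: ids {4, 7, 9, 11} → SUM(price + stock)=415
  Tools: ids {2} → SUM(price + stock)=98
  Toys: ids {1, 6, 12} → SUM(price + stock)=304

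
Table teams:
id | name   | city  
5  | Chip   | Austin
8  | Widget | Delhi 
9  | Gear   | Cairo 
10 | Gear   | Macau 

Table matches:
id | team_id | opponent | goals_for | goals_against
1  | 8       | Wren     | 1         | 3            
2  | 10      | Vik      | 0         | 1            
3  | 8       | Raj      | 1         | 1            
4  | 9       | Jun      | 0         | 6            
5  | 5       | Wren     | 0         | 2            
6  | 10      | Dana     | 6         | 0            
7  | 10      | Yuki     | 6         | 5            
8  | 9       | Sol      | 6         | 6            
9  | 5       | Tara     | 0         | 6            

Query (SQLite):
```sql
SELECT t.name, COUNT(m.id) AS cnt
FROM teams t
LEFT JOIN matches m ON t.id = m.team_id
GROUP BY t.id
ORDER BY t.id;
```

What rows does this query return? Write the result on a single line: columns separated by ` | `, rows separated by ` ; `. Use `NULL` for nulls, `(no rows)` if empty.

LEFT JOIN keeps every teams row; unmatched ones get NULL for matches columns.
Group by teams.id and compute COUNT(m.id). COUNT(col) of an all-NULL group is 0.
  5: ids {5, 9} → COUNT(m.id)=2
  8: ids {1, 3} → COUNT(m.id)=2
  9: ids {4, 8} → COUNT(m.id)=2
  10: ids {2, 6, 7} → COUNT(m.id)=3

Chip | 2 ; Widget | 2 ; Gear | 2 ; Gear | 3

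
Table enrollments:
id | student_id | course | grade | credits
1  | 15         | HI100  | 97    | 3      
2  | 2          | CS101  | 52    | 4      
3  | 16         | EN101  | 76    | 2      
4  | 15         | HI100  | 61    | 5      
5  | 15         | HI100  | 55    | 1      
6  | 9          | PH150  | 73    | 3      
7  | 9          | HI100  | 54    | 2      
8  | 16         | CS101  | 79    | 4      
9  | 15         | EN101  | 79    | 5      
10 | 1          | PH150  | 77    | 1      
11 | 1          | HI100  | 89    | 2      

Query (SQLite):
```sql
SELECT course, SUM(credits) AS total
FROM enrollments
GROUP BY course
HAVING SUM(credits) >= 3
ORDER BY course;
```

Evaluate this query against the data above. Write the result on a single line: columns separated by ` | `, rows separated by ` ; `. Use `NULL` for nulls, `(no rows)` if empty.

CS101 | 8 ; EN101 | 7 ; HI100 | 13 ; PH150 | 4

Partition enrollments by course; compute SUM(credits) within each group.
HAVING: keep groups where SUM(credits) >= 3.
  CS101: ids {2, 8} → SUM(credits)=8
  EN101: ids {3, 9} → SUM(credits)=7
  HI100: ids {1, 4, 5, 7, 11} → SUM(credits)=13
  PH150: ids {6, 10} → SUM(credits)=4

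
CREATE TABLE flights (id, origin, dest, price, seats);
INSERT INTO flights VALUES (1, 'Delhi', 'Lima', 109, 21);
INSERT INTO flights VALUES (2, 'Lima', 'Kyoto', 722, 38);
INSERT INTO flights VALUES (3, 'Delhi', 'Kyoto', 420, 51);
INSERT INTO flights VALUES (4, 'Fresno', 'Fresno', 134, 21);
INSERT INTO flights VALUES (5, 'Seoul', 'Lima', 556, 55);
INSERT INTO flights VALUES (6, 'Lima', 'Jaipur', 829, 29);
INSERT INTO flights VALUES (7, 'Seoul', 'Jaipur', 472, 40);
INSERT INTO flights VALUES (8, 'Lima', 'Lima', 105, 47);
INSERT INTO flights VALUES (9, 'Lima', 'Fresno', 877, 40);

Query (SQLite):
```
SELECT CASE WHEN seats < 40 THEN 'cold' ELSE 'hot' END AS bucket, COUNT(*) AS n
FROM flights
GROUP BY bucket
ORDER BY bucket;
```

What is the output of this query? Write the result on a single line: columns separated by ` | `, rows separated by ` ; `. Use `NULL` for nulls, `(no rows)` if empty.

Bucket rows by seats < 40 → 'cold' else 'hot'; count each bucket.

cold | 4 ; hot | 5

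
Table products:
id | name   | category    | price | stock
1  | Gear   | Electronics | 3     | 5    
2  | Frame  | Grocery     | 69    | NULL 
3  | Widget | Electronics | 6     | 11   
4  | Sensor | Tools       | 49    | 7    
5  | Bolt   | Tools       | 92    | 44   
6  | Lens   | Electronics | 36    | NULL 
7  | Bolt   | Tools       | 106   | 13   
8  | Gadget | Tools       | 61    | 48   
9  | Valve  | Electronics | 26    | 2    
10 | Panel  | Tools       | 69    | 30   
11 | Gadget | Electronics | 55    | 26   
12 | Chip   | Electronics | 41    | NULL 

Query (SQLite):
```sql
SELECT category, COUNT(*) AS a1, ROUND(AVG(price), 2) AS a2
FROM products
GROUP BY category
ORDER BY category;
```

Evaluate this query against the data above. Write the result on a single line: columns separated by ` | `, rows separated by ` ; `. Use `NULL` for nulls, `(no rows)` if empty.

Group products by category.
Per group compute: COUNT(*), ROUND(AVG(price), 2).
  Electronics: ids {1, 3, 6, 9, 11, 12} → COUNT(*)=6, ROUND(AVG(price), 2)=27.83
  Grocery: ids {2} → COUNT(*)=1, ROUND(AVG(price), 2)=69
  Tools: ids {4, 5, 7, 8, 10} → COUNT(*)=5, ROUND(AVG(price), 2)=75.4

Electronics | 6 | 27.83 ; Grocery | 1 | 69 ; Tools | 5 | 75.4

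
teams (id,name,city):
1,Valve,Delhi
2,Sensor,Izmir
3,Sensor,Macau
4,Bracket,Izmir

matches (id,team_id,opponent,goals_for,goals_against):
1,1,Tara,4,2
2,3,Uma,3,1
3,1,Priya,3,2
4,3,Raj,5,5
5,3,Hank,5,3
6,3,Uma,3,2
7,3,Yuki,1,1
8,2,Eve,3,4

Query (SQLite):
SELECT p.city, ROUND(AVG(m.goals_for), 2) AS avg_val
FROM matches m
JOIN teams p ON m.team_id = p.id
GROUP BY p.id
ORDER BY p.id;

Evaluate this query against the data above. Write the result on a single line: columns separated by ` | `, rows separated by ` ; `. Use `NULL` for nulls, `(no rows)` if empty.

Join each matches row to its teams via team_id.
Group joined rows by teams.id; compute ROUND(AVG(m.goals_for), 2) per group.
  1: ids {1, 3} → ROUND(AVG(m.goals_for), 2)=3.5
  2: ids {8} → ROUND(AVG(m.goals_for), 2)=3
  3: ids {2, 4, 5, 6, 7} → ROUND(AVG(m.goals_for), 2)=3.4

Delhi | 3.5 ; Izmir | 3 ; Macau | 3.4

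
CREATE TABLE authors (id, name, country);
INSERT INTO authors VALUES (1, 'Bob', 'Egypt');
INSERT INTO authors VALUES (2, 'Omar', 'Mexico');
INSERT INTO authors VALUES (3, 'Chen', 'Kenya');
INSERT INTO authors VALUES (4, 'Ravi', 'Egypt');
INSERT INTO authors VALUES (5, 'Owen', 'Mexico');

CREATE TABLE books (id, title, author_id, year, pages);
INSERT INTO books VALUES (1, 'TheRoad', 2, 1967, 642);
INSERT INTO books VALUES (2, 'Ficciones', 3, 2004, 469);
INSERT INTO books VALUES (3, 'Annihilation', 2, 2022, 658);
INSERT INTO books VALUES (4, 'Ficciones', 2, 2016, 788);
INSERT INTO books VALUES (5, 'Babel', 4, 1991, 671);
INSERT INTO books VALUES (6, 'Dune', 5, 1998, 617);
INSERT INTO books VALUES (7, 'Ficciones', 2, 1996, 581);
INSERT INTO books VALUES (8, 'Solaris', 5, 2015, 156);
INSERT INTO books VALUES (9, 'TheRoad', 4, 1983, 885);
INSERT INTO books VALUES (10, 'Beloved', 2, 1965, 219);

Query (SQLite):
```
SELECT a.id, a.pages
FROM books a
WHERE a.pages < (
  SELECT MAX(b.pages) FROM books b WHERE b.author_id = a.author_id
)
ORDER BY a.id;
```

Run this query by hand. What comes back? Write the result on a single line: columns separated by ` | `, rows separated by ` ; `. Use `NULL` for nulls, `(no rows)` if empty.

1 | 642 ; 3 | 658 ; 5 | 671 ; 7 | 581 ; 8 | 156 ; 10 | 219

For each books row a, compute MAX(pages) over rows sharing a.author_id.
Keep row a if a.pages < that per-group MAX.
  author_id=2: MAX(pages) = 788
  author_id=3: MAX(pages) = 469
  author_id=4: MAX(pages) = 885
  author_id=5: MAX(pages) = 617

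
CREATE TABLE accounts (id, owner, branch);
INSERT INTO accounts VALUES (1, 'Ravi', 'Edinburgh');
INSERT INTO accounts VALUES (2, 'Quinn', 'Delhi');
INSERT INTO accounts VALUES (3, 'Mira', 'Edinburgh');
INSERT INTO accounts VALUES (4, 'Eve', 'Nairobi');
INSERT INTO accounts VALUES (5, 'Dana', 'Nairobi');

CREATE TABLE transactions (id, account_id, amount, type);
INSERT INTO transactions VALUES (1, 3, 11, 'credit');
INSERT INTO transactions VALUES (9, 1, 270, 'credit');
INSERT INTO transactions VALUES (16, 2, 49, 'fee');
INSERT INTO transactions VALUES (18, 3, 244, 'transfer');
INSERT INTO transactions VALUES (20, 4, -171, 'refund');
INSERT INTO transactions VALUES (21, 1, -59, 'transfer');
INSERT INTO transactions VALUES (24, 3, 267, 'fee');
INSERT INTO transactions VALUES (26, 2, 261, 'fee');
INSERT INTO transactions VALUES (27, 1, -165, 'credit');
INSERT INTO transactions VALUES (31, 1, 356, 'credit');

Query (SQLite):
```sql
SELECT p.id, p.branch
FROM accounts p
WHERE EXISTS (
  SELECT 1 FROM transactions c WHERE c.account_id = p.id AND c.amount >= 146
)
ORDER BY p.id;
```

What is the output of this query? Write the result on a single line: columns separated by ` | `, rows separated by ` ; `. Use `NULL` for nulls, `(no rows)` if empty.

For each accounts row, check whether any transactions with matching account_id has amount >= 146.
Keep rows where that is true.

1 | Edinburgh ; 2 | Delhi ; 3 | Edinburgh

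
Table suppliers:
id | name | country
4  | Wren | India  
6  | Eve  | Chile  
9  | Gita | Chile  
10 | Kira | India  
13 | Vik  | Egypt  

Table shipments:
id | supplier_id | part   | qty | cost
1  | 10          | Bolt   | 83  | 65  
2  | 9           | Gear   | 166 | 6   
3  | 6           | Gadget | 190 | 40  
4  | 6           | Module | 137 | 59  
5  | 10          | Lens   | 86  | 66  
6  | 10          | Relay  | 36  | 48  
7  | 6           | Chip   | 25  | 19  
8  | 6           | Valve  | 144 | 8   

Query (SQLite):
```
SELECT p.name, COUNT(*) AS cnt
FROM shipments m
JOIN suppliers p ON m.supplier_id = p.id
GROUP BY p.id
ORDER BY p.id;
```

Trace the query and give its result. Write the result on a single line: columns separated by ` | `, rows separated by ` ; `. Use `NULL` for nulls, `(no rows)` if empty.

Join each shipments row to its suppliers via supplier_id.
Group joined rows by suppliers.id; compute COUNT(*) per group.
  6: ids {3, 4, 7, 8} → COUNT(*)=4
  9: ids {2} → COUNT(*)=1
  10: ids {1, 5, 6} → COUNT(*)=3

Eve | 4 ; Gita | 1 ; Kira | 3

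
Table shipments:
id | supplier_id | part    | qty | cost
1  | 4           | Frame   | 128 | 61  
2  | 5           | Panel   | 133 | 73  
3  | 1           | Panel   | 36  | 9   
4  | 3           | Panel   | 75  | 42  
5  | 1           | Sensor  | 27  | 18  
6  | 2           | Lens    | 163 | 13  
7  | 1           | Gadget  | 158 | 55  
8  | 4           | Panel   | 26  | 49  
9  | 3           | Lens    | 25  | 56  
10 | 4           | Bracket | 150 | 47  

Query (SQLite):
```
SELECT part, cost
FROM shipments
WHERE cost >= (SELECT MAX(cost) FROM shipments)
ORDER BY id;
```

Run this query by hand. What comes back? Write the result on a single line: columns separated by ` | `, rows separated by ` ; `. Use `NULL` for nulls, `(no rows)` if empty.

Scalar subquery: MAX(cost) over all shipments rows = 73.
Keep rows where cost >= that value.

Panel | 73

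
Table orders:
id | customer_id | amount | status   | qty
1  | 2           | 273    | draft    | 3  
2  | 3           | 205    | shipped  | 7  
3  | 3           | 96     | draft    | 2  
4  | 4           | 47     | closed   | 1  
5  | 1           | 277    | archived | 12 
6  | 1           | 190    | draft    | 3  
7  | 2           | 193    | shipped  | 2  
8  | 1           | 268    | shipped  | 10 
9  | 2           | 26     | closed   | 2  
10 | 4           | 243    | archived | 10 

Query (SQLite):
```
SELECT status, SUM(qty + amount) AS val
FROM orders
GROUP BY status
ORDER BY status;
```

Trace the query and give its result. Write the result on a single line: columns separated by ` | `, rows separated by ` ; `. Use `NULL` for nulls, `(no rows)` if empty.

For each row compute qty + amount.
Group by status; take SUM of the expression per group.
  archived: ids {5, 10} → SUM(qty + amount)=542
  closed: ids {4, 9} → SUM(qty + amount)=76
  draft: ids {1, 3, 6} → SUM(qty + amount)=567
  shipped: ids {2, 7, 8} → SUM(qty + amount)=685

archived | 542 ; closed | 76 ; draft | 567 ; shipped | 685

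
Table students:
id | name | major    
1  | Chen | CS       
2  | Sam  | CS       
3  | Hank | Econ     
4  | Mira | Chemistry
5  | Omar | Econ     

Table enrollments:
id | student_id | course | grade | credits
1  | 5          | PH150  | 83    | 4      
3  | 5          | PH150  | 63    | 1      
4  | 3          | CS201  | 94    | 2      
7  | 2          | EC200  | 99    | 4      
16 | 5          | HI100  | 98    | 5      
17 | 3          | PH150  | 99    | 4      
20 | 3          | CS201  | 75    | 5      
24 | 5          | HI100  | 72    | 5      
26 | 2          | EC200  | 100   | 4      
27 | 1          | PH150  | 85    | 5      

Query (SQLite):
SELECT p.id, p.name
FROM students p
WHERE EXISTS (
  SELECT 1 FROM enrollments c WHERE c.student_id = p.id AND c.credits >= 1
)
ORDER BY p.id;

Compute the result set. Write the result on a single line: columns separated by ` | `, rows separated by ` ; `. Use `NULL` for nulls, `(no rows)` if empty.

1 | Chen ; 2 | Sam ; 3 | Hank ; 5 | Omar

For each students row, check whether any enrollments with matching student_id has credits >= 1.
Keep rows where that is true.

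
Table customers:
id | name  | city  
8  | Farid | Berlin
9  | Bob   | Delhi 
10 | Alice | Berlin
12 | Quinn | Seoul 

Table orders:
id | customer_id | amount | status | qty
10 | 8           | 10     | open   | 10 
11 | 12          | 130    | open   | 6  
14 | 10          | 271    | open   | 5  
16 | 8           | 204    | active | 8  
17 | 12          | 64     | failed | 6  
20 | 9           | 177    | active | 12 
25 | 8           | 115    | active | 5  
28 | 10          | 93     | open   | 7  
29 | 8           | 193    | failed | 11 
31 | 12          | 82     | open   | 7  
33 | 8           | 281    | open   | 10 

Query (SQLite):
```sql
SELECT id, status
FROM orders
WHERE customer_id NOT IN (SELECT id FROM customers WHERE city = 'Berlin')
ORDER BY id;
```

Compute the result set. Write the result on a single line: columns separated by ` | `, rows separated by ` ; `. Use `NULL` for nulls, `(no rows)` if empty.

11 | open ; 17 | failed ; 20 | active ; 31 | open

Inner query: customers.id where city = 'Berlin'.
Outer: keep orders rows whose customer_id is not in that set.
Inner query → {8, 10}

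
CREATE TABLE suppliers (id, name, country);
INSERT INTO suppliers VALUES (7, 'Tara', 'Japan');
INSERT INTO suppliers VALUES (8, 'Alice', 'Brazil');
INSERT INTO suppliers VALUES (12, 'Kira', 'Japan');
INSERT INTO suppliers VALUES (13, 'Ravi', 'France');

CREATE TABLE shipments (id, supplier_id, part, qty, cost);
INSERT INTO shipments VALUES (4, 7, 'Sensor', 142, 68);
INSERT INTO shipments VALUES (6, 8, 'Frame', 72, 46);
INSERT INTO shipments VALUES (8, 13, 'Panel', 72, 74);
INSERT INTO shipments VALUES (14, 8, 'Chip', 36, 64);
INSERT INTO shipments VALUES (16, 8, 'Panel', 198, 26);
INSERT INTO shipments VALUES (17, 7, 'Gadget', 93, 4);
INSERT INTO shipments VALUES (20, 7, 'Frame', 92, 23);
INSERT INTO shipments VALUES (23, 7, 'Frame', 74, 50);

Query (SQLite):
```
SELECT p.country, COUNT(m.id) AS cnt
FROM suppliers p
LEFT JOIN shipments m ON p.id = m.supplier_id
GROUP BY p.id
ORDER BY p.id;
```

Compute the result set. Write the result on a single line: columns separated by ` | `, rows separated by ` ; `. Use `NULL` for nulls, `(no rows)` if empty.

LEFT JOIN keeps every suppliers row; unmatched ones get NULL for shipments columns.
Group by suppliers.id and compute COUNT(m.id). COUNT(col) of an all-NULL group is 0.
  7: ids {4, 17, 20, 23} → COUNT(m.id)=4
  8: ids {6, 14, 16} → COUNT(m.id)=3
  12: ids {—} → COUNT(m.id)=0
  13: ids {8} → COUNT(m.id)=1

Japan | 4 ; Brazil | 3 ; Japan | 0 ; France | 1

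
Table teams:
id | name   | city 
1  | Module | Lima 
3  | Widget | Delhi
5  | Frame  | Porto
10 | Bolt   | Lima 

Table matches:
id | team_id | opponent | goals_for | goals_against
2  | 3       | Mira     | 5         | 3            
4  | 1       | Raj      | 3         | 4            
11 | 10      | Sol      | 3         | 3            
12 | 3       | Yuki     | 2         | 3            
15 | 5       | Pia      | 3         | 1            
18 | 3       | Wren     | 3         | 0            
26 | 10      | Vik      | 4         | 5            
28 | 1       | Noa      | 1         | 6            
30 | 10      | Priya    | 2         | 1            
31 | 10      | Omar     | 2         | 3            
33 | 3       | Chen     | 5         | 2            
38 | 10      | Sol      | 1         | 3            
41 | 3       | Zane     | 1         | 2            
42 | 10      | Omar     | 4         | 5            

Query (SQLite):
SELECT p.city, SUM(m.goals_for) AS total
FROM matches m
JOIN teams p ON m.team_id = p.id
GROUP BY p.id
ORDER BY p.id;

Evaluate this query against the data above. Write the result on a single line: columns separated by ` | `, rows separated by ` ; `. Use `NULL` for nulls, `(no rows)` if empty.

Join each matches row to its teams via team_id.
Group joined rows by teams.id; compute SUM(m.goals_for) per group.
  1: ids {4, 28} → SUM(m.goals_for)=4
  3: ids {2, 12, 18, 33, 41} → SUM(m.goals_for)=16
  5: ids {15} → SUM(m.goals_for)=3
  10: ids {11, 26, 30, 31, 38, 42} → SUM(m.goals_for)=16

Lima | 4 ; Delhi | 16 ; Porto | 3 ; Lima | 16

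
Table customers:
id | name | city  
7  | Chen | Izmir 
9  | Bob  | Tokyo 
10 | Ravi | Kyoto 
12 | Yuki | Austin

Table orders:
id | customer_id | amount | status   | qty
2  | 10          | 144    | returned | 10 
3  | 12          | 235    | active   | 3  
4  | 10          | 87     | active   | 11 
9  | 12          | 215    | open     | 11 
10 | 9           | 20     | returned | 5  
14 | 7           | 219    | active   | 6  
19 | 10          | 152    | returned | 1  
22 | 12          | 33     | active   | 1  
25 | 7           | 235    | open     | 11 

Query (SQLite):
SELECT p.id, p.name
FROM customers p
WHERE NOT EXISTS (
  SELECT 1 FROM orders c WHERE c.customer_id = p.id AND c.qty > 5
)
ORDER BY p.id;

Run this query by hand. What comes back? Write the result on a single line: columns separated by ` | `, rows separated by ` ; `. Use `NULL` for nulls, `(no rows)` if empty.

9 | Bob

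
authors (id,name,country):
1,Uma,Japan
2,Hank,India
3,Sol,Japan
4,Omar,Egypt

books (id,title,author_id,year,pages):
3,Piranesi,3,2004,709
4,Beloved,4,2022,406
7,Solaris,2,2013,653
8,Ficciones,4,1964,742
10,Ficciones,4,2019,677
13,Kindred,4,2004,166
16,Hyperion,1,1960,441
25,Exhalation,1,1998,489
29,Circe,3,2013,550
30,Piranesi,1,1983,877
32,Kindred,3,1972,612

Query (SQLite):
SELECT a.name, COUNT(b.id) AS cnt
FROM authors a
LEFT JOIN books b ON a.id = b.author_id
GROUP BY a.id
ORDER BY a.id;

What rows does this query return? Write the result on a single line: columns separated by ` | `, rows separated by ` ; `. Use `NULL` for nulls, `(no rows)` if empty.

LEFT JOIN keeps every authors row; unmatched ones get NULL for books columns.
Group by authors.id and compute COUNT(b.id). COUNT(col) of an all-NULL group is 0.
  1: ids {16, 25, 30} → COUNT(b.id)=3
  2: ids {7} → COUNT(b.id)=1
  3: ids {3, 29, 32} → COUNT(b.id)=3
  4: ids {4, 8, 10, 13} → COUNT(b.id)=4

Uma | 3 ; Hank | 1 ; Sol | 3 ; Omar | 4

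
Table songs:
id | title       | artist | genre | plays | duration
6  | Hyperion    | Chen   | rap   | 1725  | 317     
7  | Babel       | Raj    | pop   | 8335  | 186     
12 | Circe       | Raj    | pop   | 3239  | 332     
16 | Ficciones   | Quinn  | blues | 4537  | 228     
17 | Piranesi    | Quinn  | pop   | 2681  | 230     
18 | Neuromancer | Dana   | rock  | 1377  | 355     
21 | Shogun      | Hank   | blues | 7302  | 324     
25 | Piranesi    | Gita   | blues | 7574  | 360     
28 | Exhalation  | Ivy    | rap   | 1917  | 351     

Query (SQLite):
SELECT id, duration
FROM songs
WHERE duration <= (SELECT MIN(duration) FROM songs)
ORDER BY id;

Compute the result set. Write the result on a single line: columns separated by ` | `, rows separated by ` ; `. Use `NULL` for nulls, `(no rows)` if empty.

7 | 186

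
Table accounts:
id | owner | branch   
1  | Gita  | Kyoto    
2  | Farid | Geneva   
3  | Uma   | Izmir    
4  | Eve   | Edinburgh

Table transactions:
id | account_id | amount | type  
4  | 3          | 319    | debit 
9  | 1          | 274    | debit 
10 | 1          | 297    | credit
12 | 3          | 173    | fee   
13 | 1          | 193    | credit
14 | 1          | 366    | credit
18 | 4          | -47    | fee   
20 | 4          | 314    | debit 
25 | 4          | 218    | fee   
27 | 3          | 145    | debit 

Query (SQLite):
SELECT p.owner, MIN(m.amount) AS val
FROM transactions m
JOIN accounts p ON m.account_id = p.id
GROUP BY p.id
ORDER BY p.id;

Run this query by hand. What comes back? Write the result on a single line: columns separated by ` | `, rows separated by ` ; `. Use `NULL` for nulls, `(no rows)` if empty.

Gita | 193 ; Uma | 145 ; Eve | -47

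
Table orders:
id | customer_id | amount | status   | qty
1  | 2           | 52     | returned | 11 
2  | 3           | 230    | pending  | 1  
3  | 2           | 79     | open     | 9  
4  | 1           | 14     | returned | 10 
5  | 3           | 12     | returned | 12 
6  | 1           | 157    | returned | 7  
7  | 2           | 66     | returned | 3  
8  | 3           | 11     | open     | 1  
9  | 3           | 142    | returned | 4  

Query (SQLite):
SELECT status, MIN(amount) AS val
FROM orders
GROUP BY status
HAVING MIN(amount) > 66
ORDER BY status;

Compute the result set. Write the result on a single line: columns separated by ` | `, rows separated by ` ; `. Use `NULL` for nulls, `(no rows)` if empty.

pending | 230

Partition orders by status; compute MIN(amount) within each group.
HAVING: keep groups where MIN(amount) > 66.
  open: ids {3, 8} → MIN(amount)=11
  pending: ids {2} → MIN(amount)=230
  returned: ids {1, 4, 5, 6, 7, 9} → MIN(amount)=12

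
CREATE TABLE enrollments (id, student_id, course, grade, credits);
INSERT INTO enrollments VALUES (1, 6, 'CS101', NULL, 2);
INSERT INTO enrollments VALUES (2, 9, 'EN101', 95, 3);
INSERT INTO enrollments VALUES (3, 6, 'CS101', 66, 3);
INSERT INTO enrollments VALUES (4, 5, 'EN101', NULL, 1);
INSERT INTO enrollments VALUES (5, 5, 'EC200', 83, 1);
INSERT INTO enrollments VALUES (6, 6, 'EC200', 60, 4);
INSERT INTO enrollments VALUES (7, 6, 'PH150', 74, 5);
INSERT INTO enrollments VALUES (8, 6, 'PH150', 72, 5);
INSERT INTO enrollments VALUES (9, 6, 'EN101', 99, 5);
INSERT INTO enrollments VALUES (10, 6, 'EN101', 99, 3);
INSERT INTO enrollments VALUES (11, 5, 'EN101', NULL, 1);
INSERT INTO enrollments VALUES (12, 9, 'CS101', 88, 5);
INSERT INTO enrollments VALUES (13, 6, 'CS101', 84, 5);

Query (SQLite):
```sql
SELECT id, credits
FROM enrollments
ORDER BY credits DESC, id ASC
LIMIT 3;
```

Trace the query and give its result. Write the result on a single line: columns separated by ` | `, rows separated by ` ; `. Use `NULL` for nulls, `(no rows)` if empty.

7 | 5 ; 8 | 5 ; 9 | 5

Sort by credits desc, tiebreak id asc: (5, id=7), (5, id=8), (5, id=9), (5, id=12), (5, id=13), (4, id=6) …. Take first 3.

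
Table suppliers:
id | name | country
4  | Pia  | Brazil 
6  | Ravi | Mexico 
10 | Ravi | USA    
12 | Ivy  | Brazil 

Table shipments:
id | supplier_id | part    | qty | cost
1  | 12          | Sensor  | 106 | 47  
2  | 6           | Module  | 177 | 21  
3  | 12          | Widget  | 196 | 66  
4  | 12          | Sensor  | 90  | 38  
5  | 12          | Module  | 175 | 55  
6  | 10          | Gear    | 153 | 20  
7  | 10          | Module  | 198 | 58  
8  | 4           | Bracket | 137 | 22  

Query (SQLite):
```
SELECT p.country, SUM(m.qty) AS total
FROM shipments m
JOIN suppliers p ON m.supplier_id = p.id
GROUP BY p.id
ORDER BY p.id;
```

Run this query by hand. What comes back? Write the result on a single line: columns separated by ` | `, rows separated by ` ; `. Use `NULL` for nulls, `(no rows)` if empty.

Join each shipments row to its suppliers via supplier_id.
Group joined rows by suppliers.id; compute SUM(m.qty) per group.
  4: ids {8} → SUM(m.qty)=137
  6: ids {2} → SUM(m.qty)=177
  10: ids {6, 7} → SUM(m.qty)=351
  12: ids {1, 3, 4, 5} → SUM(m.qty)=567

Brazil | 137 ; Mexico | 177 ; USA | 351 ; Brazil | 567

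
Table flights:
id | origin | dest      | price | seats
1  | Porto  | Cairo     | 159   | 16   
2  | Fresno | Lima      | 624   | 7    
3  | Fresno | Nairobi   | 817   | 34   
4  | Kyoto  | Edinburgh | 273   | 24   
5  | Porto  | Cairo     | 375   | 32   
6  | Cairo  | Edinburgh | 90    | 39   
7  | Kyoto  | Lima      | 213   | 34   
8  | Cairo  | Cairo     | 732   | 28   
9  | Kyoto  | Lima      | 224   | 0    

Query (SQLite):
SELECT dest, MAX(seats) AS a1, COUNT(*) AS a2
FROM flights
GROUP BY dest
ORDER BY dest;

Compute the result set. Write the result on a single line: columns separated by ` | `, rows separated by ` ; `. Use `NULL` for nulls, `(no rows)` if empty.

Group flights by dest.
Per group compute: MAX(seats), COUNT(*).
  Cairo: ids {1, 5, 8} → MAX(seats)=32, COUNT(*)=3
  Edinburgh: ids {4, 6} → MAX(seats)=39, COUNT(*)=2
  Lima: ids {2, 7, 9} → MAX(seats)=34, COUNT(*)=3
  Nairobi: ids {3} → MAX(seats)=34, COUNT(*)=1

Cairo | 32 | 3 ; Edinburgh | 39 | 2 ; Lima | 34 | 3 ; Nairobi | 34 | 1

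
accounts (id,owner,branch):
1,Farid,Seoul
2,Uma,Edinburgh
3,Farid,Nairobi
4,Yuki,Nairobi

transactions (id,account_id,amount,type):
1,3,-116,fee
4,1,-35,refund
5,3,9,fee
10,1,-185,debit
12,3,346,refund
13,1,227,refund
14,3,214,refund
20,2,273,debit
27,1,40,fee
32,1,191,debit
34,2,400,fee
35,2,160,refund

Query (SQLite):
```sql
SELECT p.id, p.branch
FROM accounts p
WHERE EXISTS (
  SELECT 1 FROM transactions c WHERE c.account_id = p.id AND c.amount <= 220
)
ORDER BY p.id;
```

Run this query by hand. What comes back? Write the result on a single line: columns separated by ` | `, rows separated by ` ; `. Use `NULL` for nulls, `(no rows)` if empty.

For each accounts row, check whether any transactions with matching account_id has amount <= 220.
Keep rows where that is true.

1 | Seoul ; 2 | Edinburgh ; 3 | Nairobi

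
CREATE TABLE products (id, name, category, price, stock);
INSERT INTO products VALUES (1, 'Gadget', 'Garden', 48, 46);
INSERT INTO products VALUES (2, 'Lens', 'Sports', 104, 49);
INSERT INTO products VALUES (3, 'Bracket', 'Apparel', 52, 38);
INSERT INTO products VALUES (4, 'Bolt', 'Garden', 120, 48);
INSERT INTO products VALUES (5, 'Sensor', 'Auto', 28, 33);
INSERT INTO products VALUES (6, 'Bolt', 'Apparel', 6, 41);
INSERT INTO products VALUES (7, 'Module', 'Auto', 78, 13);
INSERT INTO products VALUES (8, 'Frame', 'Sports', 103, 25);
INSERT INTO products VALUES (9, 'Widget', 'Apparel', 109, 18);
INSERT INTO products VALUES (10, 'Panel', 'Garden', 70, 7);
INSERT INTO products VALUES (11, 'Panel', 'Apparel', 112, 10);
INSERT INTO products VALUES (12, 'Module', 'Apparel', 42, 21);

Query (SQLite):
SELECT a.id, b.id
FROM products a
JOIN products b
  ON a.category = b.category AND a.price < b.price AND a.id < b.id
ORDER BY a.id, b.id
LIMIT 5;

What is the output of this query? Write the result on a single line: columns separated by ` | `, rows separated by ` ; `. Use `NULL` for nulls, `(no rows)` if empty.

Pairs (a,b) with same category, a.price < b.price, a.id < b.id.
category groups: Apparel:{3,6,9,11,12} Auto:{5,7} Garden:{1,4,10} Sports:{2,8}
Ordered by (a.id, b.id); first 5.

1 | 4 ; 1 | 10 ; 3 | 9 ; 3 | 11 ; 5 | 7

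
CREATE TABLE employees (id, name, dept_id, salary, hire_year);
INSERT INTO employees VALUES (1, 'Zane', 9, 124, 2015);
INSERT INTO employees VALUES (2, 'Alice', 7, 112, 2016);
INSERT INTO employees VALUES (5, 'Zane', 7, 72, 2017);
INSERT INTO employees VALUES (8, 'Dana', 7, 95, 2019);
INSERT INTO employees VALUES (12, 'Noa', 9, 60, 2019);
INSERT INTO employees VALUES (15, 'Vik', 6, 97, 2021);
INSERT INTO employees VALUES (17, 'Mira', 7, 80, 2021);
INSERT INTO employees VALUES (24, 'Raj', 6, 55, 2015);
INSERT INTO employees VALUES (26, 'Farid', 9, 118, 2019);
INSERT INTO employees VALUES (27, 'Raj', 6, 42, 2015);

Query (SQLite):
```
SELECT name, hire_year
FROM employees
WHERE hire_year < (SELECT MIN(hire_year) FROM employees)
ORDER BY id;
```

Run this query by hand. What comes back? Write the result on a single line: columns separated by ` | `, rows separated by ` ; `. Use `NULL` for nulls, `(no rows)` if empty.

Scalar subquery: MIN(hire_year) over all employees rows = 2015.
Keep rows where hire_year < that value.

(no rows)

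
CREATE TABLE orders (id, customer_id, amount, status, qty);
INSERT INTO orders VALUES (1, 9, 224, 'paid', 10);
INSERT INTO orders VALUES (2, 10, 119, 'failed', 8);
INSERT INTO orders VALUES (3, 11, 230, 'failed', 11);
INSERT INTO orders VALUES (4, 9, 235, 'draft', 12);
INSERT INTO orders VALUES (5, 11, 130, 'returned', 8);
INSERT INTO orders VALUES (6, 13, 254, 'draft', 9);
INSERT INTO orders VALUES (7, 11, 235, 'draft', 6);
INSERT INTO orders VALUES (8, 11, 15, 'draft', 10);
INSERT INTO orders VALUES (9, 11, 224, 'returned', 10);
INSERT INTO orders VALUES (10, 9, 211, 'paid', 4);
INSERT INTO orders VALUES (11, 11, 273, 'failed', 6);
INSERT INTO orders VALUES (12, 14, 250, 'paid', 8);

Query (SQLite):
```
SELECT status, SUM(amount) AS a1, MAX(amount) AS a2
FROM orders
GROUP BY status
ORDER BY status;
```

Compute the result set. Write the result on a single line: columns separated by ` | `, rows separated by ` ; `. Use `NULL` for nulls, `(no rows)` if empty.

Group orders by status.
Per group compute: SUM(amount), MAX(amount).
  draft: ids {4, 6, 7, 8} → SUM(amount)=739, MAX(amount)=254
  failed: ids {2, 3, 11} → SUM(amount)=622, MAX(amount)=273
  paid: ids {1, 10, 12} → SUM(amount)=685, MAX(amount)=250
  returned: ids {5, 9} → SUM(amount)=354, MAX(amount)=224

draft | 739 | 254 ; failed | 622 | 273 ; paid | 685 | 250 ; returned | 354 | 224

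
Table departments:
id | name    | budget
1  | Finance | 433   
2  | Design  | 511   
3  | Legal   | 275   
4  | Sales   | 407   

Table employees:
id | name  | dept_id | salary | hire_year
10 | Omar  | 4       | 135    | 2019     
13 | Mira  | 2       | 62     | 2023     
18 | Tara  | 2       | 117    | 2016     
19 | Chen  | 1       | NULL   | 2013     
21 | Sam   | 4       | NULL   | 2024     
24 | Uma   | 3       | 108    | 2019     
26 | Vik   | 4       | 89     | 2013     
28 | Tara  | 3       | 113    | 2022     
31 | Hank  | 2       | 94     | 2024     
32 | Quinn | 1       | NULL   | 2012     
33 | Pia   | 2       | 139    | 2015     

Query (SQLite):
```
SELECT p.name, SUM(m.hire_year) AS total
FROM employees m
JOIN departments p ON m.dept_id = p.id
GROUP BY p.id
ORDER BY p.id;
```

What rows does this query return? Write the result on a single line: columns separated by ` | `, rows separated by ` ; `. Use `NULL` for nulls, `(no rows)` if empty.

Finance | 4025 ; Design | 8078 ; Legal | 4041 ; Sales | 6056

Join each employees row to its departments via dept_id.
Group joined rows by departments.id; compute SUM(m.hire_year) per group.
  1: ids {19, 32} → SUM(m.hire_year)=4025
  2: ids {13, 18, 31, 33} → SUM(m.hire_year)=8078
  3: ids {24, 28} → SUM(m.hire_year)=4041
  4: ids {10, 21, 26} → SUM(m.hire_year)=6056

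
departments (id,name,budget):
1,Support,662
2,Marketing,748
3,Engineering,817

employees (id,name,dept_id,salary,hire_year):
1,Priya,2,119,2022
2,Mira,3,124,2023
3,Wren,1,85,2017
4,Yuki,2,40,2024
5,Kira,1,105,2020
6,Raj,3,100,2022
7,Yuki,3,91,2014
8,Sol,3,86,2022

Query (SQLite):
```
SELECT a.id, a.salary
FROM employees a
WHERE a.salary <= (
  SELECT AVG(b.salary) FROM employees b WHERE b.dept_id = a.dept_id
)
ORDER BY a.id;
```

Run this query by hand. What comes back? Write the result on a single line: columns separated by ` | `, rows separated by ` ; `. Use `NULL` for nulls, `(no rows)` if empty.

3 | 85 ; 4 | 40 ; 6 | 100 ; 7 | 91 ; 8 | 86

For each employees row a, compute AVG(salary) over rows sharing a.dept_id.
Keep row a if a.salary <= that per-group AVG.
  dept_id=1: AVG(salary) = 95.0
  dept_id=2: AVG(salary) = 79.5
  dept_id=3: AVG(salary) = 100.25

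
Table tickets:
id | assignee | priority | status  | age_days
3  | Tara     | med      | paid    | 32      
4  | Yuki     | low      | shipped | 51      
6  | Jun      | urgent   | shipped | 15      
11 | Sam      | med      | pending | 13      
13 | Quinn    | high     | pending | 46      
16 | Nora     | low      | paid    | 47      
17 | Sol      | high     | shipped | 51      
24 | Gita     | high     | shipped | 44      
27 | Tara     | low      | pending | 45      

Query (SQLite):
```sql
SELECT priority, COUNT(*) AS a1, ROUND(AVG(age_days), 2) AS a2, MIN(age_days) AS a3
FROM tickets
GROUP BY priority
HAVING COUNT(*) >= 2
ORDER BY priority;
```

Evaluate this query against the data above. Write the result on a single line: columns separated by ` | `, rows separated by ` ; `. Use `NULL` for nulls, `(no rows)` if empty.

high | 3 | 47 | 44 ; low | 3 | 47.67 | 45 ; med | 2 | 22.5 | 13

Group tickets by priority.
Per group compute: COUNT(*), ROUND(AVG(age_days), 2), MIN(age_days).
HAVING: drop groups with fewer than 2 rows.
  high: ids {13, 17, 24} → COUNT(*)=3, ROUND(AVG(age_days), 2)=47, MIN(age_days)=44
  low: ids {4, 16, 27} → COUNT(*)=3, ROUND(AVG(age_days), 2)=47.67, MIN(age_days)=45
  med: ids {3, 11} → COUNT(*)=2, ROUND(AVG(age_days), 2)=22.5, MIN(age_days)=13
  urgent: ids {6} → COUNT(*)=1, ROUND(AVG(age_days), 2)=15, MIN(age_days)=15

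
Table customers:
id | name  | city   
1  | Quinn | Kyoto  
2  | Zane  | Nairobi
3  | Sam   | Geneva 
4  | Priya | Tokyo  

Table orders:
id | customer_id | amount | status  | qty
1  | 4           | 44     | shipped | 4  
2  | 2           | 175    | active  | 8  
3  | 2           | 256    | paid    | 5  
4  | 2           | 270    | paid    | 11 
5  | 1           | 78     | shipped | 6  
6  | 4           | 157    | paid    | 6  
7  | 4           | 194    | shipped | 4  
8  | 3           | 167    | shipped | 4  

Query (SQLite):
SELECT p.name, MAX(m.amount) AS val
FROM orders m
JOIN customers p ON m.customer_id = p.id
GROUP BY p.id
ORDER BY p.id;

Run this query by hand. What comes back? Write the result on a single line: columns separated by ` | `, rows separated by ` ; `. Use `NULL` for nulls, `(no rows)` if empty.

Quinn | 78 ; Zane | 270 ; Sam | 167 ; Priya | 194

Join each orders row to its customers via customer_id.
Group joined rows by customers.id; compute MAX(m.amount) per group.
  1: ids {5} → MAX(m.amount)=78
  2: ids {2, 3, 4} → MAX(m.amount)=270
  3: ids {8} → MAX(m.amount)=167
  4: ids {1, 6, 7} → MAX(m.amount)=194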